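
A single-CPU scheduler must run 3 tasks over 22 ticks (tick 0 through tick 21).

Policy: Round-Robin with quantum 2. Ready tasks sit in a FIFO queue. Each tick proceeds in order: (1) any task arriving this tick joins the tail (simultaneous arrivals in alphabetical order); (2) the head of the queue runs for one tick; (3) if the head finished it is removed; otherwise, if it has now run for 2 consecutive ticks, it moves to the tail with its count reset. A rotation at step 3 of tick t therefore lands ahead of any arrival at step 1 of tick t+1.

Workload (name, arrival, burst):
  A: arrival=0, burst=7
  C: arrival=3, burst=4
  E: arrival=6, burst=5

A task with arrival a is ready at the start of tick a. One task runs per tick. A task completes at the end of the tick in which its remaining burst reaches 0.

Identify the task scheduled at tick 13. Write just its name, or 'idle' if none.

t=0: queue=[A] q_used=0 → run A
t=1: queue=[A] q_used=1 → run A
t=2: queue=[A] q_used=0 → run A
t=3: queue=[A,C] q_used=1 → run A
t=4: queue=[C,A] q_used=0 → run C
t=5: queue=[C,A] q_used=1 → run C
t=6: queue=[A,C,E] q_used=0 → run A
t=7: queue=[A,C,E] q_used=1 → run A
t=8: queue=[C,E,A] q_used=0 → run C
t=9: queue=[C,E,A] q_used=1 → run C
t=10: queue=[E,A] q_used=0 → run E
t=11: queue=[E,A] q_used=1 → run E
t=12: queue=[A,E] q_used=0 → run A
t=13: queue=[E] q_used=0 → run E
t=14: queue=[E] q_used=1 → run E
t=15: queue=[E] q_used=0 → run E
t=16: (idle)
t=17: (idle)
t=18: (idle)
t=19: (idle)
t=20: (idle)
t=21: (idle)

running at tick 13 = E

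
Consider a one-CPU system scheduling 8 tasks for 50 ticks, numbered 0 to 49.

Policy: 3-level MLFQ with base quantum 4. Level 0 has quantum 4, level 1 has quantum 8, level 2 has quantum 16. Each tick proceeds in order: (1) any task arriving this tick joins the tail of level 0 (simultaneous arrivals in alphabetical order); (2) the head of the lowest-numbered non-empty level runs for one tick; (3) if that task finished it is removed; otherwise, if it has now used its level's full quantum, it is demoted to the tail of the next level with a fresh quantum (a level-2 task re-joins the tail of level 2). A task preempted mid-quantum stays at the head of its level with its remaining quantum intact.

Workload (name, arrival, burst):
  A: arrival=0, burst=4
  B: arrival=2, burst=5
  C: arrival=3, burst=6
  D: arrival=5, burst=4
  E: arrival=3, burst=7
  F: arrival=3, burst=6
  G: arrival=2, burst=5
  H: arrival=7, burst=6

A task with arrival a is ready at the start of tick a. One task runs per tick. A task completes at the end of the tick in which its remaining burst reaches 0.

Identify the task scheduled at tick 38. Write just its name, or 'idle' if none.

running at tick 38 = E

t=0: L0/L1/L2 = A/-/- → run A
t=1: L0/L1/L2 = A/-/- → run A
t=2: L0/L1/L2 = ABG/-/- → run A
t=3: L0/L1/L2 = ABGCEF/-/- → run A
t=4: L0/L1/L2 = BGCEF/-/- → run B
t=5: L0/L1/L2 = BGCEFD/-/- → run B
t=6: L0/L1/L2 = BGCEFD/-/- → run B
t=7: L0/L1/L2 = BGCEFDH/-/- → run B
t=8: L0/L1/L2 = GCEFDH/B/- → run G
t=9: L0/L1/L2 = GCEFDH/B/- → run G
t=10: L0/L1/L2 = GCEFDH/B/- → run G
t=11: L0/L1/L2 = GCEFDH/B/- → run G
t=12: L0/L1/L2 = CEFDH/BG/- → run C
t=13: L0/L1/L2 = CEFDH/BG/- → run C
t=14: L0/L1/L2 = CEFDH/BG/- → run C
t=15: L0/L1/L2 = CEFDH/BG/- → run C
t=16: L0/L1/L2 = EFDH/BGC/- → run E
t=17: L0/L1/L2 = EFDH/BGC/- → run E
t=18: L0/L1/L2 = EFDH/BGC/- → run E
t=19: L0/L1/L2 = EFDH/BGC/- → run E
t=20: L0/L1/L2 = FDH/BGCE/- → run F
t=21: L0/L1/L2 = FDH/BGCE/- → run F
t=22: L0/L1/L2 = FDH/BGCE/- → run F
t=23: L0/L1/L2 = FDH/BGCE/- → run F
t=24: L0/L1/L2 = DH/BGCEF/- → run D
t=25: L0/L1/L2 = DH/BGCEF/- → run D
t=26: L0/L1/L2 = DH/BGCEF/- → run D
t=27: L0/L1/L2 = DH/BGCEF/- → run D
t=28: L0/L1/L2 = H/BGCEF/- → run H
t=29: L0/L1/L2 = H/BGCEF/- → run H
t=30: L0/L1/L2 = H/BGCEF/- → run H
t=31: L0/L1/L2 = H/BGCEF/- → run H
t=32: L0/L1/L2 = -/BGCEFH/- → run B
t=33: L0/L1/L2 = -/GCEFH/- → run G
t=34: L0/L1/L2 = -/CEFH/- → run C
t=35: L0/L1/L2 = -/CEFH/- → run C
t=36: L0/L1/L2 = -/EFH/- → run E
t=37: L0/L1/L2 = -/EFH/- → run E
t=38: L0/L1/L2 = -/EFH/- → run E
t=39: L0/L1/L2 = -/FH/- → run F
t=40: L0/L1/L2 = -/FH/- → run F
t=41: L0/L1/L2 = -/H/- → run H
t=42: L0/L1/L2 = -/H/- → run H
t=43: (idle)
t=44: (idle)
t=45: (idle)
t=46: (idle)
t=47: (idle)
t=48: (idle)
t=49: (idle)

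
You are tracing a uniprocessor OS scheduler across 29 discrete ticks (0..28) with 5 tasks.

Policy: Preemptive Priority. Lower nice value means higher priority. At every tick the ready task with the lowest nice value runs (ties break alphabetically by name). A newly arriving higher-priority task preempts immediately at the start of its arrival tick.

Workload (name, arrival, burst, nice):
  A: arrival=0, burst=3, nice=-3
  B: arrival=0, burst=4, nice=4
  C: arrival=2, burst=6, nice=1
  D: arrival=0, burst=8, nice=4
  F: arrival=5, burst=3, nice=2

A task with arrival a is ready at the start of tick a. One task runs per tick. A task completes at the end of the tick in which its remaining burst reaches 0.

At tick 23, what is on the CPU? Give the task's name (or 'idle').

t=0: ready={A,B,D} → run A
t=1: ready={A,B,D} → run A
t=2: ready={A,B,C,D} → run A
t=3: ready={B,C,D} → run C
t=4: ready={B,C,D} → run C
t=5: ready={B,C,D,F} → run C
t=6: ready={B,C,D,F} → run C
t=7: ready={B,C,D,F} → run C
t=8: ready={B,C,D,F} → run C
t=9: ready={B,D,F} → run F
t=10: ready={B,D,F} → run F
t=11: ready={B,D,F} → run F
t=12: ready={B,D} → run B
t=13: ready={B,D} → run B
t=14: ready={B,D} → run B
t=15: ready={B,D} → run B
t=16: ready={D} → run D
t=17: ready={D} → run D
t=18: ready={D} → run D
t=19: ready={D} → run D
t=20: ready={D} → run D
t=21: ready={D} → run D
t=22: ready={D} → run D
t=23: ready={D} → run D
t=24: (idle)
t=25: (idle)
t=26: (idle)
t=27: (idle)
t=28: (idle)

running at tick 23 = D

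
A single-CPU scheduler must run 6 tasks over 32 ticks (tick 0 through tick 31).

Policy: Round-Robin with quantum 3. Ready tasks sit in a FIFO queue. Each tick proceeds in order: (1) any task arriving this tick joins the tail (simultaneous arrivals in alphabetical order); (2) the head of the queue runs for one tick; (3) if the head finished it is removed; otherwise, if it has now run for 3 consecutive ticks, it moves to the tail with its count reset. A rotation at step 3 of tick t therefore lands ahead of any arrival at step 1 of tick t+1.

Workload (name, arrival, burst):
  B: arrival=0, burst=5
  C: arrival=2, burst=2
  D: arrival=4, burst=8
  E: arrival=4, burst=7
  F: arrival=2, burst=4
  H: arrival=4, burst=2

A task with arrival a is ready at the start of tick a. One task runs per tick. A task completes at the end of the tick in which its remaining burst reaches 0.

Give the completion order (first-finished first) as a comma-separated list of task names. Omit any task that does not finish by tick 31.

t=0: queue=[B] q_used=0 → run B
t=1: queue=[B] q_used=1 → run B
t=2: queue=[B,C,F] q_used=2 → run B
t=3: queue=[C,F,B] q_used=0 → run C
t=4: queue=[C,F,B,D,E,H] q_used=1 → run C
t=5: queue=[F,B,D,E,H] q_used=0 → run F
t=6: queue=[F,B,D,E,H] q_used=1 → run F
t=7: queue=[F,B,D,E,H] q_used=2 → run F
t=8: queue=[B,D,E,H,F] q_used=0 → run B
t=9: queue=[B,D,E,H,F] q_used=1 → run B
t=10: queue=[D,E,H,F] q_used=0 → run D
t=11: queue=[D,E,H,F] q_used=1 → run D
t=12: queue=[D,E,H,F] q_used=2 → run D
t=13: queue=[E,H,F,D] q_used=0 → run E
t=14: queue=[E,H,F,D] q_used=1 → run E
t=15: queue=[E,H,F,D] q_used=2 → run E
t=16: queue=[H,F,D,E] q_used=0 → run H
t=17: queue=[H,F,D,E] q_used=1 → run H
t=18: queue=[F,D,E] q_used=0 → run F
t=19: queue=[D,E] q_used=0 → run D
t=20: queue=[D,E] q_used=1 → run D
t=21: queue=[D,E] q_used=2 → run D
t=22: queue=[E,D] q_used=0 → run E
t=23: queue=[E,D] q_used=1 → run E
t=24: queue=[E,D] q_used=2 → run E
t=25: queue=[D,E] q_used=0 → run D
t=26: queue=[D,E] q_used=1 → run D
t=27: queue=[E] q_used=0 → run E
t=28: (idle)
t=29: (idle)
t=30: (idle)
t=31: (idle)

completion order = C, B, H, F, D, E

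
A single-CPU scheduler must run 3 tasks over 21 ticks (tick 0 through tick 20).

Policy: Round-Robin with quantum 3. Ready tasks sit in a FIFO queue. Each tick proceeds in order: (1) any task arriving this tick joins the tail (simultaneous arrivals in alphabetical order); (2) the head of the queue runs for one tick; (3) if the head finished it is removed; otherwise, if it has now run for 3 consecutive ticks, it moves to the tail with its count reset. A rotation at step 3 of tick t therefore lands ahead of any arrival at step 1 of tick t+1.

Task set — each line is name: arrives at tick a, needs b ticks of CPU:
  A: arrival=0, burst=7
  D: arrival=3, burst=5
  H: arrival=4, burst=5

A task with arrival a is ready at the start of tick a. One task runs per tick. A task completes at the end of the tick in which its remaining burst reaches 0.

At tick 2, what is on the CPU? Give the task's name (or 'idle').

t=0: queue=[A] q_used=0 → run A
t=1: queue=[A] q_used=1 → run A
t=2: queue=[A] q_used=2 → run A
t=3: queue=[A,D] q_used=0 → run A
t=4: queue=[A,D,H] q_used=1 → run A
t=5: queue=[A,D,H] q_used=2 → run A
t=6: queue=[D,H,A] q_used=0 → run D
t=7: queue=[D,H,A] q_used=1 → run D
t=8: queue=[D,H,A] q_used=2 → run D
t=9: queue=[H,A,D] q_used=0 → run H
t=10: queue=[H,A,D] q_used=1 → run H
t=11: queue=[H,A,D] q_used=2 → run H
t=12: queue=[A,D,H] q_used=0 → run A
t=13: queue=[D,H] q_used=0 → run D
t=14: queue=[D,H] q_used=1 → run D
t=15: queue=[H] q_used=0 → run H
t=16: queue=[H] q_used=1 → run H
t=17: (idle)
t=18: (idle)
t=19: (idle)
t=20: (idle)

running at tick 2 = A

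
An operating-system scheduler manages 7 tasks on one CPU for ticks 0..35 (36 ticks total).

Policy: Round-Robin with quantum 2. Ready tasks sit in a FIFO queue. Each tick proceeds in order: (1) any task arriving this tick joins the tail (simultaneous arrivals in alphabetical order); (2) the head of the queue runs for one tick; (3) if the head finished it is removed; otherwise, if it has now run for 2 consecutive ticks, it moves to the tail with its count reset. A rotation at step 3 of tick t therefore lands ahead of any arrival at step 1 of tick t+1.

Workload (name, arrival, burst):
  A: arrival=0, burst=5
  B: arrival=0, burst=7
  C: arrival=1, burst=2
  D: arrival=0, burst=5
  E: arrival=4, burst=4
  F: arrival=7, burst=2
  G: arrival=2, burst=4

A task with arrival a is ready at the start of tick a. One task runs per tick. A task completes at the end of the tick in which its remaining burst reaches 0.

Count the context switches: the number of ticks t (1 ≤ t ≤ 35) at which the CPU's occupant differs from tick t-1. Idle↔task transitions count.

t=0: queue=[A,B,D] q_used=0 → run A
t=1: queue=[A,B,D,C] q_used=1 → run A
t=2: queue=[B,D,C,A,G] q_used=0 → run B
t=3: queue=[B,D,C,A,G] q_used=1 → run B
t=4: queue=[D,C,A,G,B,E] q_used=0 → run D
t=5: queue=[D,C,A,G,B,E] q_used=1 → run D
t=6: queue=[C,A,G,B,E,D] q_used=0 → run C
t=7: queue=[C,A,G,B,E,D,F] q_used=1 → run C
t=8: queue=[A,G,B,E,D,F] q_used=0 → run A
t=9: queue=[A,G,B,E,D,F] q_used=1 → run A
t=10: queue=[G,B,E,D,F,A] q_used=0 → run G
t=11: queue=[G,B,E,D,F,A] q_used=1 → run G
t=12: queue=[B,E,D,F,A,G] q_used=0 → run B
t=13: queue=[B,E,D,F,A,G] q_used=1 → run B
t=14: queue=[E,D,F,A,G,B] q_used=0 → run E
t=15: queue=[E,D,F,A,G,B] q_used=1 → run E
t=16: queue=[D,F,A,G,B,E] q_used=0 → run D
t=17: queue=[D,F,A,G,B,E] q_used=1 → run D
t=18: queue=[F,A,G,B,E,D] q_used=0 → run F
t=19: queue=[F,A,G,B,E,D] q_used=1 → run F
t=20: queue=[A,G,B,E,D] q_used=0 → run A
t=21: queue=[G,B,E,D] q_used=0 → run G
t=22: queue=[G,B,E,D] q_used=1 → run G
t=23: queue=[B,E,D] q_used=0 → run B
t=24: queue=[B,E,D] q_used=1 → run B
t=25: queue=[E,D,B] q_used=0 → run E
t=26: queue=[E,D,B] q_used=1 → run E
t=27: queue=[D,B] q_used=0 → run D
t=28: queue=[B] q_used=0 → run B
t=29: (idle)
t=30: (idle)
t=31: (idle)
t=32: (idle)
t=33: (idle)
t=34: (idle)
t=35: (idle)

context switches = 16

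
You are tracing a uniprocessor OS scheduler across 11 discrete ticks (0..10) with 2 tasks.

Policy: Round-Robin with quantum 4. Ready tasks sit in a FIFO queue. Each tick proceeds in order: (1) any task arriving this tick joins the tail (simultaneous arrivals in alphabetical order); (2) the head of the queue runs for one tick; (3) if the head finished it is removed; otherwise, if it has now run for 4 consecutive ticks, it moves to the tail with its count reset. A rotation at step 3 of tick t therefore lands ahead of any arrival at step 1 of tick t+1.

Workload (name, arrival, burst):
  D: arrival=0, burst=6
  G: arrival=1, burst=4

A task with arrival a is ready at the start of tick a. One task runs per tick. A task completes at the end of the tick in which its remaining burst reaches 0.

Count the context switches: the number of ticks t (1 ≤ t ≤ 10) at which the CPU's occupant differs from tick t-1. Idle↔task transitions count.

t=0: queue=[D] q_used=0 → run D
t=1: queue=[D,G] q_used=1 → run D
t=2: queue=[D,G] q_used=2 → run D
t=3: queue=[D,G] q_used=3 → run D
t=4: queue=[G,D] q_used=0 → run G
t=5: queue=[G,D] q_used=1 → run G
t=6: queue=[G,D] q_used=2 → run G
t=7: queue=[G,D] q_used=3 → run G
t=8: queue=[D] q_used=0 → run D
t=9: queue=[D] q_used=1 → run D
t=10: (idle)

context switches = 3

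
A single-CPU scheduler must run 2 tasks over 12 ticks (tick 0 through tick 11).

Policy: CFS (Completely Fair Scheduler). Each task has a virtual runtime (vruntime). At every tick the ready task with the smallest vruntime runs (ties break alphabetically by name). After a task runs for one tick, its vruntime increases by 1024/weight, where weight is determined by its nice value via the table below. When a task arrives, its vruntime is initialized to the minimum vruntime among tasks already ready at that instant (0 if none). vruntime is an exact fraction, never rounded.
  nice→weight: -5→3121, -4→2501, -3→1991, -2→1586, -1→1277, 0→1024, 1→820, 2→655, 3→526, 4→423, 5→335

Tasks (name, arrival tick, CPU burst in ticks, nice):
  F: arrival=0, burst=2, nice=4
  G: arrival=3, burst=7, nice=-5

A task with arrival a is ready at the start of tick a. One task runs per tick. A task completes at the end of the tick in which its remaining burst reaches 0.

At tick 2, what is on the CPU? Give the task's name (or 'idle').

t=0: vr[F=0] → run F
t=1: vr[F=1024/423] → run F
t=2: (idle)
t=3: vr[G=0] → run G
t=4: vr[G=1024/3121] → run G
t=5: vr[G=2048/3121] → run G
t=6: vr[G=3072/3121] → run G
t=7: vr[G=4096/3121] → run G
t=8: vr[G=5120/3121] → run G
t=9: vr[G=6144/3121] → run G
t=10: (idle)
t=11: (idle)

running at tick 2 = idle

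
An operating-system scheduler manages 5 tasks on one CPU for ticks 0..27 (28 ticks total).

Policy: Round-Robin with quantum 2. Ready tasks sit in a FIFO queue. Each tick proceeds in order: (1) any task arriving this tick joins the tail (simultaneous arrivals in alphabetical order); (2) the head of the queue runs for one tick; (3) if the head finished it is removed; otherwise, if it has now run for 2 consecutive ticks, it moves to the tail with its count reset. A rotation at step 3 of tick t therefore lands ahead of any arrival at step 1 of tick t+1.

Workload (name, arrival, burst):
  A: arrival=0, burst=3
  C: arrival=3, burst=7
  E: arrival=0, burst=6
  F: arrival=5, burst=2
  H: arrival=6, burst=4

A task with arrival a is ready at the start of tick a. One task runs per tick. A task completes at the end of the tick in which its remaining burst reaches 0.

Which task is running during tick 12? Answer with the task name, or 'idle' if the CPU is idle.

running at tick 12 = H

t=0: queue=[A,E] q_used=0 → run A
t=1: queue=[A,E] q_used=1 → run A
t=2: queue=[E,A] q_used=0 → run E
t=3: queue=[E,A,C] q_used=1 → run E
t=4: queue=[A,C,E] q_used=0 → run A
t=5: queue=[C,E,F] q_used=0 → run C
t=6: queue=[C,E,F,H] q_used=1 → run C
t=7: queue=[E,F,H,C] q_used=0 → run E
t=8: queue=[E,F,H,C] q_used=1 → run E
t=9: queue=[F,H,C,E] q_used=0 → run F
t=10: queue=[F,H,C,E] q_used=1 → run F
t=11: queue=[H,C,E] q_used=0 → run H
t=12: queue=[H,C,E] q_used=1 → run H
t=13: queue=[C,E,H] q_used=0 → run C
t=14: queue=[C,E,H] q_used=1 → run C
t=15: queue=[E,H,C] q_used=0 → run E
t=16: queue=[E,H,C] q_used=1 → run E
t=17: queue=[H,C] q_used=0 → run H
t=18: queue=[H,C] q_used=1 → run H
t=19: queue=[C] q_used=0 → run C
t=20: queue=[C] q_used=1 → run C
t=21: queue=[C] q_used=0 → run C
t=22: (idle)
t=23: (idle)
t=24: (idle)
t=25: (idle)
t=26: (idle)
t=27: (idle)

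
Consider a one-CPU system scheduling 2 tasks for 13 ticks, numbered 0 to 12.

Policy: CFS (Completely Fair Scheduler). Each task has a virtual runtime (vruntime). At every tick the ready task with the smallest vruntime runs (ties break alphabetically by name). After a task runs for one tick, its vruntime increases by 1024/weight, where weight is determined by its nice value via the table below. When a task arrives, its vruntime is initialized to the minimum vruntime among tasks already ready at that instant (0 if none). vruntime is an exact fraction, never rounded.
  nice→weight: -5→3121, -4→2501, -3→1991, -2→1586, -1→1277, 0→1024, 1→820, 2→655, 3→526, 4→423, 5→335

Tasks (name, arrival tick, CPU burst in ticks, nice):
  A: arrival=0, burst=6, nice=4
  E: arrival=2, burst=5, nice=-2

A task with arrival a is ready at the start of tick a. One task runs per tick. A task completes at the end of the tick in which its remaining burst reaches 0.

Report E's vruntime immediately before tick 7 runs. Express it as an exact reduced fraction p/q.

t=0: vr[A=0] → run A
t=1: vr[A=1024/423] → run A
t=2: vr[A=2048/423 E=2048/423] → run A
t=3: vr[A=1024/141 E=2048/423] → run E
t=4: vr[A=1024/141 E=1840640/335439] → run E
t=5: vr[A=1024/141 E=2057216/335439] → run E
t=6: vr[A=1024/141 E=2273792/335439] → run E
t=7: vr[A=1024/141 E=2490368/335439] → run A
t=8: vr[A=4096/423 E=2490368/335439] → run E
t=9: vr[A=4096/423] → run A
t=10: vr[A=5120/423] → run A
t=11: (idle)
t=12: (idle)

vruntime(E, start of tick 7) = 2490368/335439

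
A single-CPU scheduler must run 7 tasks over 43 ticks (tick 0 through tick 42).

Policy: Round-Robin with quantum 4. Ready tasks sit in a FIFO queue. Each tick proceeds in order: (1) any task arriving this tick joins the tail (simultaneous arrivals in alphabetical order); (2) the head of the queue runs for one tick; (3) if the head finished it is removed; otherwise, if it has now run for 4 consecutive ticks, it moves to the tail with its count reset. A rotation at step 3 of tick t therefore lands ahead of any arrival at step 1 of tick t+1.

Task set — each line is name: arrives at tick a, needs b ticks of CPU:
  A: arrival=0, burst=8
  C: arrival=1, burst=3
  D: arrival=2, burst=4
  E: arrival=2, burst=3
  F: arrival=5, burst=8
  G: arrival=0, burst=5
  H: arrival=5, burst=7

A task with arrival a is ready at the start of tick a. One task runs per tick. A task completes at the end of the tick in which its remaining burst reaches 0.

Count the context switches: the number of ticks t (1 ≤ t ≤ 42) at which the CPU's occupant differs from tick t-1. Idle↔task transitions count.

t=0: queue=[A,G] q_used=0 → run A
t=1: queue=[A,G,C] q_used=1 → run A
t=2: queue=[A,G,C,D,E] q_used=2 → run A
t=3: queue=[A,G,C,D,E] q_used=3 → run A
t=4: queue=[G,C,D,E,A] q_used=0 → run G
t=5: queue=[G,C,D,E,A,F,H] q_used=1 → run G
t=6: queue=[G,C,D,E,A,F,H] q_used=2 → run G
t=7: queue=[G,C,D,E,A,F,H] q_used=3 → run G
t=8: queue=[C,D,E,A,F,H,G] q_used=0 → run C
t=9: queue=[C,D,E,A,F,H,G] q_used=1 → run C
t=10: queue=[C,D,E,A,F,H,G] q_used=2 → run C
t=11: queue=[D,E,A,F,H,G] q_used=0 → run D
t=12: queue=[D,E,A,F,H,G] q_used=1 → run D
t=13: queue=[D,E,A,F,H,G] q_used=2 → run D
t=14: queue=[D,E,A,F,H,G] q_used=3 → run D
t=15: queue=[E,A,F,H,G] q_used=0 → run E
t=16: queue=[E,A,F,H,G] q_used=1 → run E
t=17: queue=[E,A,F,H,G] q_used=2 → run E
t=18: queue=[A,F,H,G] q_used=0 → run A
t=19: queue=[A,F,H,G] q_used=1 → run A
t=20: queue=[A,F,H,G] q_used=2 → run A
t=21: queue=[A,F,H,G] q_used=3 → run A
t=22: queue=[F,H,G] q_used=0 → run F
t=23: queue=[F,H,G] q_used=1 → run F
t=24: queue=[F,H,G] q_used=2 → run F
t=25: queue=[F,H,G] q_used=3 → run F
t=26: queue=[H,G,F] q_used=0 → run H
t=27: queue=[H,G,F] q_used=1 → run H
t=28: queue=[H,G,F] q_used=2 → run H
t=29: queue=[H,G,F] q_used=3 → run H
t=30: queue=[G,F,H] q_used=0 → run G
t=31: queue=[F,H] q_used=0 → run F
t=32: queue=[F,H] q_used=1 → run F
t=33: queue=[F,H] q_used=2 → run F
t=34: queue=[F,H] q_used=3 → run F
t=35: queue=[H] q_used=0 → run H
t=36: queue=[H] q_used=1 → run H
t=37: queue=[H] q_used=2 → run H
t=38: (idle)
t=39: (idle)
t=40: (idle)
t=41: (idle)
t=42: (idle)

context switches = 11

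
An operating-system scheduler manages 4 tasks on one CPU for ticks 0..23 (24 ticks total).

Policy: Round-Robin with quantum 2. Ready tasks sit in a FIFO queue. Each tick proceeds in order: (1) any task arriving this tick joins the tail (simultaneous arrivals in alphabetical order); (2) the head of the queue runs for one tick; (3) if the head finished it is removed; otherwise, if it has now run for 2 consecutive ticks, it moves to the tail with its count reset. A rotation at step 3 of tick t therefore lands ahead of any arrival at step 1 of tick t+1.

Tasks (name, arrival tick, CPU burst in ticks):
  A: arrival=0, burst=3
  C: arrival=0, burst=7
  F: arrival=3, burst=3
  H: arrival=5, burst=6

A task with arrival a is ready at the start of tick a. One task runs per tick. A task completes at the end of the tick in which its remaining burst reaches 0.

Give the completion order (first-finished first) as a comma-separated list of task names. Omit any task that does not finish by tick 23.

t=0: queue=[A,C] q_used=0 → run A
t=1: queue=[A,C] q_used=1 → run A
t=2: queue=[C,A] q_used=0 → run C
t=3: queue=[C,A,F] q_used=1 → run C
t=4: queue=[A,F,C] q_used=0 → run A
t=5: queue=[F,C,H] q_used=0 → run F
t=6: queue=[F,C,H] q_used=1 → run F
t=7: queue=[C,H,F] q_used=0 → run C
t=8: queue=[C,H,F] q_used=1 → run C
t=9: queue=[H,F,C] q_used=0 → run H
t=10: queue=[H,F,C] q_used=1 → run H
t=11: queue=[F,C,H] q_used=0 → run F
t=12: queue=[C,H] q_used=0 → run C
t=13: queue=[C,H] q_used=1 → run C
t=14: queue=[H,C] q_used=0 → run H
t=15: queue=[H,C] q_used=1 → run H
t=16: queue=[C,H] q_used=0 → run C
t=17: queue=[H] q_used=0 → run H
t=18: queue=[H] q_used=1 → run H
t=19: (idle)
t=20: (idle)
t=21: (idle)
t=22: (idle)
t=23: (idle)

completion order = A, F, C, H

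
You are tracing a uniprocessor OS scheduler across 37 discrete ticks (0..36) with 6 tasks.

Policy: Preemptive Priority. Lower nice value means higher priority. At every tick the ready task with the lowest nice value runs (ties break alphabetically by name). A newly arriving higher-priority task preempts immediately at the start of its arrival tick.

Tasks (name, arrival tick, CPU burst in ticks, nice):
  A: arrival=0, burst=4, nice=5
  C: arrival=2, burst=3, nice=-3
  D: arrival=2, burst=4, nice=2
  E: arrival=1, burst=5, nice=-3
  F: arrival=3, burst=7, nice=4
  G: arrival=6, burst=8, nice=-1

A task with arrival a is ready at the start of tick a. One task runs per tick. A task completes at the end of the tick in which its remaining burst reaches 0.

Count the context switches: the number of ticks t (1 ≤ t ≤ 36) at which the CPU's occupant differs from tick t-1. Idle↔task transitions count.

t=0: ready={A} → run A
t=1: ready={A,E} → run E
t=2: ready={A,C,D,E} → run C
t=3: ready={A,C,D,E,F} → run C
t=4: ready={A,C,D,E,F} → run C
t=5: ready={A,D,E,F} → run E
t=6: ready={A,D,E,F,G} → run E
t=7: ready={A,D,E,F,G} → run E
t=8: ready={A,D,E,F,G} → run E
t=9: ready={A,D,F,G} → run G
t=10: ready={A,D,F,G} → run G
t=11: ready={A,D,F,G} → run G
t=12: ready={A,D,F,G} → run G
t=13: ready={A,D,F,G} → run G
t=14: ready={A,D,F,G} → run G
t=15: ready={A,D,F,G} → run G
t=16: ready={A,D,F,G} → run G
t=17: ready={A,D,F} → run D
t=18: ready={A,D,F} → run D
t=19: ready={A,D,F} → run D
t=20: ready={A,D,F} → run D
t=21: ready={A,F} → run F
t=22: ready={A,F} → run F
t=23: ready={A,F} → run F
t=24: ready={A,F} → run F
t=25: ready={A,F} → run F
t=26: ready={A,F} → run F
t=27: ready={A,F} → run F
t=28: ready={A} → run A
t=29: ready={A} → run A
t=30: ready={A} → run A
t=31: (idle)
t=32: (idle)
t=33: (idle)
t=34: (idle)
t=35: (idle)
t=36: (idle)

context switches = 8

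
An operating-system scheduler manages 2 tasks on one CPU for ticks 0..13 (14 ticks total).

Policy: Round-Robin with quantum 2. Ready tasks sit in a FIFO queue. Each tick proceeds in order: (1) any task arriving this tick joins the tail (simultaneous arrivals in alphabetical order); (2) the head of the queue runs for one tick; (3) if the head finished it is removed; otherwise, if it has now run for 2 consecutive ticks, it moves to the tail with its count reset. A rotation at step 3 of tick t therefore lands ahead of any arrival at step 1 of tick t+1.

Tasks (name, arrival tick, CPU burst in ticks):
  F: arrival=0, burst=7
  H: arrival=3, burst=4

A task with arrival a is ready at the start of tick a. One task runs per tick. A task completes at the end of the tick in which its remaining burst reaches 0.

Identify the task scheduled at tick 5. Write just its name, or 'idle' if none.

t=0: queue=[F] q_used=0 → run F
t=1: queue=[F] q_used=1 → run F
t=2: queue=[F] q_used=0 → run F
t=3: queue=[F,H] q_used=1 → run F
t=4: queue=[H,F] q_used=0 → run H
t=5: queue=[H,F] q_used=1 → run H
t=6: queue=[F,H] q_used=0 → run F
t=7: queue=[F,H] q_used=1 → run F
t=8: queue=[H,F] q_used=0 → run H
t=9: queue=[H,F] q_used=1 → run H
t=10: queue=[F] q_used=0 → run F
t=11: (idle)
t=12: (idle)
t=13: (idle)

running at tick 5 = H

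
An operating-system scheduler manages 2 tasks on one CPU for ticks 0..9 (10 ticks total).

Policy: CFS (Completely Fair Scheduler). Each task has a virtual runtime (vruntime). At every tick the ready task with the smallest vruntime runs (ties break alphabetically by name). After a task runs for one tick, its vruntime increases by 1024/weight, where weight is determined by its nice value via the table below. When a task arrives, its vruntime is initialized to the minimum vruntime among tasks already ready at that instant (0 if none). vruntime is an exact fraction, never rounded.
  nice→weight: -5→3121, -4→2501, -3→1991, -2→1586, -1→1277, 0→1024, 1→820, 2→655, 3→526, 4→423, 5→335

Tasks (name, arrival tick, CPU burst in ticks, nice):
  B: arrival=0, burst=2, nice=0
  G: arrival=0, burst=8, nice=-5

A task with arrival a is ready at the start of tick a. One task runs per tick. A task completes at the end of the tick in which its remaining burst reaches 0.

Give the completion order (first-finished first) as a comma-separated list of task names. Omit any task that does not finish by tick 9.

completion order = B, G

t=0: vr[B=0 G=0] → run B
t=1: vr[B=1 G=0] → run G
t=2: vr[B=1 G=1024/3121] → run G
t=3: vr[B=1 G=2048/3121] → run G
t=4: vr[B=1 G=3072/3121] → run G
t=5: vr[B=1 G=4096/3121] → run B
t=6: vr[G=4096/3121] → run G
t=7: vr[G=5120/3121] → run G
t=8: vr[G=6144/3121] → run G
t=9: vr[G=7168/3121] → run G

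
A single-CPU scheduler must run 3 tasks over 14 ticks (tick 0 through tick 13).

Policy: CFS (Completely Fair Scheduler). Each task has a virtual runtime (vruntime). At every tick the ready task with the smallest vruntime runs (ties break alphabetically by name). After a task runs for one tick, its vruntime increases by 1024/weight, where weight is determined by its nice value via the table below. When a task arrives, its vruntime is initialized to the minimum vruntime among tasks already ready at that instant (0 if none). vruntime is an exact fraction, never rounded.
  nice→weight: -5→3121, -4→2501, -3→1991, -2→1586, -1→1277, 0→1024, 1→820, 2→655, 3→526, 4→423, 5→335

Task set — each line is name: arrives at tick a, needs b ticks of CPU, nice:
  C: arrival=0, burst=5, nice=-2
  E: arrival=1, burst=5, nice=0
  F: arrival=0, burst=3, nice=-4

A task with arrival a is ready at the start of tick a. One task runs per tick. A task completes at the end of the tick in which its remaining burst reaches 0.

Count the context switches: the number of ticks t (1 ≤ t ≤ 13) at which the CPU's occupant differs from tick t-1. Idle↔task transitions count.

context switches = 10

t=0: vr[C=0 F=0] → run C
t=1: vr[C=512/793 E=0 F=0] → run E
t=2: vr[C=512/793 E=1 F=0] → run F
t=3: vr[C=512/793 E=1 F=1024/2501] → run F
t=4: vr[C=512/793 E=1 F=2048/2501] → run C
t=5: vr[C=1024/793 E=1 F=2048/2501] → run F
t=6: vr[C=1024/793 E=1] → run E
t=7: vr[C=1024/793 E=2] → run C
t=8: vr[C=1536/793 E=2] → run C
t=9: vr[C=2048/793 E=2] → run E
t=10: vr[C=2048/793 E=3] → run C
t=11: vr[E=3] → run E
t=12: vr[E=4] → run E
t=13: (idle)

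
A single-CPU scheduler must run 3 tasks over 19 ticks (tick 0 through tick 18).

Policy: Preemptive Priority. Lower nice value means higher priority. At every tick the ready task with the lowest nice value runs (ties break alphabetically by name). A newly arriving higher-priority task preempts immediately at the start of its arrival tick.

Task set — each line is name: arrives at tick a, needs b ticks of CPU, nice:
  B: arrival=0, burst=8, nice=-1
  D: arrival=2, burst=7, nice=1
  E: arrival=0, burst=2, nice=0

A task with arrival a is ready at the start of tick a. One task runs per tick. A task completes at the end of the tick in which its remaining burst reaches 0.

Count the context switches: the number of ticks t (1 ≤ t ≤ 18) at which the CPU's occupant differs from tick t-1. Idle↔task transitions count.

t=0: ready={B,E} → run B
t=1: ready={B,E} → run B
t=2: ready={B,D,E} → run B
t=3: ready={B,D,E} → run B
t=4: ready={B,D,E} → run B
t=5: ready={B,D,E} → run B
t=6: ready={B,D,E} → run B
t=7: ready={B,D,E} → run B
t=8: ready={D,E} → run E
t=9: ready={D,E} → run E
t=10: ready={D} → run D
t=11: ready={D} → run D
t=12: ready={D} → run D
t=13: ready={D} → run D
t=14: ready={D} → run D
t=15: ready={D} → run D
t=16: ready={D} → run D
t=17: (idle)
t=18: (idle)

context switches = 3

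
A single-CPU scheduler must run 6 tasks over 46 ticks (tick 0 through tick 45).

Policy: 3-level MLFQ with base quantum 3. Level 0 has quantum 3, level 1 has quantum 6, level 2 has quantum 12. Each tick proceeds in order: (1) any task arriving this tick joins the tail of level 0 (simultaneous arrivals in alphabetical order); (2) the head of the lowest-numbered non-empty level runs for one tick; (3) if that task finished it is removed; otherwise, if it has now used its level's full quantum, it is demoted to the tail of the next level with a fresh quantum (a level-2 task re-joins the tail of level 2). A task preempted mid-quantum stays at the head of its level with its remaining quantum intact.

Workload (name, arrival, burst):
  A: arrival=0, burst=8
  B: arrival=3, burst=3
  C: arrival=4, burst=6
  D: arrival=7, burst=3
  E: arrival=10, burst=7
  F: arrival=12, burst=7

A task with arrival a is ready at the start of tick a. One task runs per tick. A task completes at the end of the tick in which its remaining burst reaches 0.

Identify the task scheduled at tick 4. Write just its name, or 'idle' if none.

running at tick 4 = B

t=0: L0/L1/L2 = A/-/- → run A
t=1: L0/L1/L2 = A/-/- → run A
t=2: L0/L1/L2 = A/-/- → run A
t=3: L0/L1/L2 = B/A/- → run B
t=4: L0/L1/L2 = BC/A/- → run B
t=5: L0/L1/L2 = BC/A/- → run B
t=6: L0/L1/L2 = C/A/- → run C
t=7: L0/L1/L2 = CD/A/- → run C
t=8: L0/L1/L2 = CD/A/- → run C
t=9: L0/L1/L2 = D/AC/- → run D
t=10: L0/L1/L2 = DE/AC/- → run D
t=11: L0/L1/L2 = DE/AC/- → run D
t=12: L0/L1/L2 = EF/AC/- → run E
t=13: L0/L1/L2 = EF/AC/- → run E
t=14: L0/L1/L2 = EF/AC/- → run E
t=15: L0/L1/L2 = F/ACE/- → run F
t=16: L0/L1/L2 = F/ACE/- → run F
t=17: L0/L1/L2 = F/ACE/- → run F
t=18: L0/L1/L2 = -/ACEF/- → run A
t=19: L0/L1/L2 = -/ACEF/- → run A
t=20: L0/L1/L2 = -/ACEF/- → run A
t=21: L0/L1/L2 = -/ACEF/- → run A
t=22: L0/L1/L2 = -/ACEF/- → run A
t=23: L0/L1/L2 = -/CEF/- → run C
t=24: L0/L1/L2 = -/CEF/- → run C
t=25: L0/L1/L2 = -/CEF/- → run C
t=26: L0/L1/L2 = -/EF/- → run E
t=27: L0/L1/L2 = -/EF/- → run E
t=28: L0/L1/L2 = -/EF/- → run E
t=29: L0/L1/L2 = -/EF/- → run E
t=30: L0/L1/L2 = -/F/- → run F
t=31: L0/L1/L2 = -/F/- → run F
t=32: L0/L1/L2 = -/F/- → run F
t=33: L0/L1/L2 = -/F/- → run F
t=34: (idle)
t=35: (idle)
t=36: (idle)
t=37: (idle)
t=38: (idle)
t=39: (idle)
t=40: (idle)
t=41: (idle)
t=42: (idle)
t=43: (idle)
t=44: (idle)
t=45: (idle)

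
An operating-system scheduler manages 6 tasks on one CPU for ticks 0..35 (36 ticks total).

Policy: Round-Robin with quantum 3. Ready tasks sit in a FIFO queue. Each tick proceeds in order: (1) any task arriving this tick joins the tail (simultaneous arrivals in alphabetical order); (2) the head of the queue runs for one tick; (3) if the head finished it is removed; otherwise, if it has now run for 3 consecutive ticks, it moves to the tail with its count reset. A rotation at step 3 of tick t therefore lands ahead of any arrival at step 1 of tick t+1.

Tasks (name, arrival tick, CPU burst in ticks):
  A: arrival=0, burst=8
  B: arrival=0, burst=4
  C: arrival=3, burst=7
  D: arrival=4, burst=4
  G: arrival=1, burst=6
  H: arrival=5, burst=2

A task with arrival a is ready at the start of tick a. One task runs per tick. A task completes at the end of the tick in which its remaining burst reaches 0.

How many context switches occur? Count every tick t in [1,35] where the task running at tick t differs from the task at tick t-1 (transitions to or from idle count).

context switches = 13

t=0: queue=[A,B] q_used=0 → run A
t=1: queue=[A,B,G] q_used=1 → run A
t=2: queue=[A,B,G] q_used=2 → run A
t=3: queue=[B,G,A,C] q_used=0 → run B
t=4: queue=[B,G,A,C,D] q_used=1 → run B
t=5: queue=[B,G,A,C,D,H] q_used=2 → run B
t=6: queue=[G,A,C,D,H,B] q_used=0 → run G
t=7: queue=[G,A,C,D,H,B] q_used=1 → run G
t=8: queue=[G,A,C,D,H,B] q_used=2 → run G
t=9: queue=[A,C,D,H,B,G] q_used=0 → run A
t=10: queue=[A,C,D,H,B,G] q_used=1 → run A
t=11: queue=[A,C,D,H,B,G] q_used=2 → run A
t=12: queue=[C,D,H,B,G,A] q_used=0 → run C
t=13: queue=[C,D,H,B,G,A] q_used=1 → run C
t=14: queue=[C,D,H,B,G,A] q_used=2 → run C
t=15: queue=[D,H,B,G,A,C] q_used=0 → run D
t=16: queue=[D,H,B,G,A,C] q_used=1 → run D
t=17: queue=[D,H,B,G,A,C] q_used=2 → run D
t=18: queue=[H,B,G,A,C,D] q_used=0 → run H
t=19: queue=[H,B,G,A,C,D] q_used=1 → run H
t=20: queue=[B,G,A,C,D] q_used=0 → run B
t=21: queue=[G,A,C,D] q_used=0 → run G
t=22: queue=[G,A,C,D] q_used=1 → run G
t=23: queue=[G,A,C,D] q_used=2 → run G
t=24: queue=[A,C,D] q_used=0 → run A
t=25: queue=[A,C,D] q_used=1 → run A
t=26: queue=[C,D] q_used=0 → run C
t=27: queue=[C,D] q_used=1 → run C
t=28: queue=[C,D] q_used=2 → run C
t=29: queue=[D,C] q_used=0 → run D
t=30: queue=[C] q_used=0 → run C
t=31: (idle)
t=32: (idle)
t=33: (idle)
t=34: (idle)
t=35: (idle)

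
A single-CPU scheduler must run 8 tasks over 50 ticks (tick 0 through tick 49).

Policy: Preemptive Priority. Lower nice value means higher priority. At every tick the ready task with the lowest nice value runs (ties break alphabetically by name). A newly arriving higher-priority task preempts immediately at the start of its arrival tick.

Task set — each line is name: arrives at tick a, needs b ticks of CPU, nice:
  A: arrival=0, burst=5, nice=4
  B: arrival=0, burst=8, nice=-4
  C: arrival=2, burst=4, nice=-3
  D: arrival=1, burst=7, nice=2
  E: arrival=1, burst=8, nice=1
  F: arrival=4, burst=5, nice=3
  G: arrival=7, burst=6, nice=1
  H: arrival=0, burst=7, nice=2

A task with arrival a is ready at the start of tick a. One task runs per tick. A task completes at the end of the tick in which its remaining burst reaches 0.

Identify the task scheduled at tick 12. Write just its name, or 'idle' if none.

t=0: ready={A,B,H} → run B
t=1: ready={A,B,D,E,H} → run B
t=2: ready={A,B,C,D,E,H} → run B
t=3: ready={A,B,C,D,E,H} → run B
t=4: ready={A,B,C,D,E,F,H} → run B
t=5: ready={A,B,C,D,E,F,H} → run B
t=6: ready={A,B,C,D,E,F,H} → run B
t=7: ready={A,B,C,D,E,F,G,H} → run B
t=8: ready={A,C,D,E,F,G,H} → run C
t=9: ready={A,C,D,E,F,G,H} → run C
t=10: ready={A,C,D,E,F,G,H} → run C
t=11: ready={A,C,D,E,F,G,H} → run C
t=12: ready={A,D,E,F,G,H} → run E
t=13: ready={A,D,E,F,G,H} → run E
t=14: ready={A,D,E,F,G,H} → run E
t=15: ready={A,D,E,F,G,H} → run E
t=16: ready={A,D,E,F,G,H} → run E
t=17: ready={A,D,E,F,G,H} → run E
t=18: ready={A,D,E,F,G,H} → run E
t=19: ready={A,D,E,F,G,H} → run E
t=20: ready={A,D,F,G,H} → run G
t=21: ready={A,D,F,G,H} → run G
t=22: ready={A,D,F,G,H} → run G
t=23: ready={A,D,F,G,H} → run G
t=24: ready={A,D,F,G,H} → run G
t=25: ready={A,D,F,G,H} → run G
t=26: ready={A,D,F,H} → run D
t=27: ready={A,D,F,H} → run D
t=28: ready={A,D,F,H} → run D
t=29: ready={A,D,F,H} → run D
t=30: ready={A,D,F,H} → run D
t=31: ready={A,D,F,H} → run D
t=32: ready={A,D,F,H} → run D
t=33: ready={A,F,H} → run H
t=34: ready={A,F,H} → run H
t=35: ready={A,F,H} → run H
t=36: ready={A,F,H} → run H
t=37: ready={A,F,H} → run H
t=38: ready={A,F,H} → run H
t=39: ready={A,F,H} → run H
t=40: ready={A,F} → run F
t=41: ready={A,F} → run F
t=42: ready={A,F} → run F
t=43: ready={A,F} → run F
t=44: ready={A,F} → run F
t=45: ready={A} → run A
t=46: ready={A} → run A
t=47: ready={A} → run A
t=48: ready={A} → run A
t=49: ready={A} → run A

running at tick 12 = E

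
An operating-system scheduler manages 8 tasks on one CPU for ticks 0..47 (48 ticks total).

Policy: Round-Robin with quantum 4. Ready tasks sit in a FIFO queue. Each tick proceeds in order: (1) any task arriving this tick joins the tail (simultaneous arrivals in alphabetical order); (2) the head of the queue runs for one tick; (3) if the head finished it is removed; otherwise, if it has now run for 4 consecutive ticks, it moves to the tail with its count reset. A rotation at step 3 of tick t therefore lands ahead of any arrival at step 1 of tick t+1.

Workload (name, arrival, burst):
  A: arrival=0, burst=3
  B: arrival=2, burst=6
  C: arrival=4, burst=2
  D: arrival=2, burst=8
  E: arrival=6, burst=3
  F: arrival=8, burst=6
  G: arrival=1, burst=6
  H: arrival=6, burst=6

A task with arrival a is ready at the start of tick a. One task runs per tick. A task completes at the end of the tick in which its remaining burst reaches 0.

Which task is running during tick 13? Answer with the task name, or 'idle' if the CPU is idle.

t=0: queue=[A] q_used=0 → run A
t=1: queue=[A,G] q_used=1 → run A
t=2: queue=[A,G,B,D] q_used=2 → run A
t=3: queue=[G,B,D] q_used=0 → run G
t=4: queue=[G,B,D,C] q_used=1 → run G
t=5: queue=[G,B,D,C] q_used=2 → run G
t=6: queue=[G,B,D,C,E,H] q_used=3 → run G
t=7: queue=[B,D,C,E,H,G] q_used=0 → run B
t=8: queue=[B,D,C,E,H,G,F] q_used=1 → run B
t=9: queue=[B,D,C,E,H,G,F] q_used=2 → run B
t=10: queue=[B,D,C,E,H,G,F] q_used=3 → run B
t=11: queue=[D,C,E,H,G,F,B] q_used=0 → run D
t=12: queue=[D,C,E,H,G,F,B] q_used=1 → run D
t=13: queue=[D,C,E,H,G,F,B] q_used=2 → run D
t=14: queue=[D,C,E,H,G,F,B] q_used=3 → run D
t=15: queue=[C,E,H,G,F,B,D] q_used=0 → run C
t=16: queue=[C,E,H,G,F,B,D] q_used=1 → run C
t=17: queue=[E,H,G,F,B,D] q_used=0 → run E
t=18: queue=[E,H,G,F,B,D] q_used=1 → run E
t=19: queue=[E,H,G,F,B,D] q_used=2 → run E
t=20: queue=[H,G,F,B,D] q_used=0 → run H
t=21: queue=[H,G,F,B,D] q_used=1 → run H
t=22: queue=[H,G,F,B,D] q_used=2 → run H
t=23: queue=[H,G,F,B,D] q_used=3 → run H
t=24: queue=[G,F,B,D,H] q_used=0 → run G
t=25: queue=[G,F,B,D,H] q_used=1 → run G
t=26: queue=[F,B,D,H] q_used=0 → run F
t=27: queue=[F,B,D,H] q_used=1 → run F
t=28: queue=[F,B,D,H] q_used=2 → run F
t=29: queue=[F,B,D,H] q_used=3 → run F
t=30: queue=[B,D,H,F] q_used=0 → run B
t=31: queue=[B,D,H,F] q_used=1 → run B
t=32: queue=[D,H,F] q_used=0 → run D
t=33: queue=[D,H,F] q_used=1 → run D
t=34: queue=[D,H,F] q_used=2 → run D
t=35: queue=[D,H,F] q_used=3 → run D
t=36: queue=[H,F] q_used=0 → run H
t=37: queue=[H,F] q_used=1 → run H
t=38: queue=[F] q_used=0 → run F
t=39: queue=[F] q_used=1 → run F
t=40: (idle)
t=41: (idle)
t=42: (idle)
t=43: (idle)
t=44: (idle)
t=45: (idle)
t=46: (idle)
t=47: (idle)

running at tick 13 = D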